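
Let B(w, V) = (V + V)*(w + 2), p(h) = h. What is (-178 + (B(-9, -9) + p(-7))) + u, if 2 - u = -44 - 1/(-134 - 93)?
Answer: -2952/227 ≈ -13.004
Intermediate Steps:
B(w, V) = 2*V*(2 + w) (B(w, V) = (2*V)*(2 + w) = 2*V*(2 + w))
u = 10441/227 (u = 2 - (-44 - 1/(-134 - 93)) = 2 - (-44 - 1/(-227)) = 2 - (-44 - 1*(-1/227)) = 2 - (-44 + 1/227) = 2 - 1*(-9987/227) = 2 + 9987/227 = 10441/227 ≈ 45.996)
(-178 + (B(-9, -9) + p(-7))) + u = (-178 + (2*(-9)*(2 - 9) - 7)) + 10441/227 = (-178 + (2*(-9)*(-7) - 7)) + 10441/227 = (-178 + (126 - 7)) + 10441/227 = (-178 + 119) + 10441/227 = -59 + 10441/227 = -2952/227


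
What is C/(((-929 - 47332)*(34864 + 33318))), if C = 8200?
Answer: -4100/1645265751 ≈ -2.4920e-6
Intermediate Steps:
C/(((-929 - 47332)*(34864 + 33318))) = 8200/(((-929 - 47332)*(34864 + 33318))) = 8200/((-48261*68182)) = 8200/(-3290531502) = 8200*(-1/3290531502) = -4100/1645265751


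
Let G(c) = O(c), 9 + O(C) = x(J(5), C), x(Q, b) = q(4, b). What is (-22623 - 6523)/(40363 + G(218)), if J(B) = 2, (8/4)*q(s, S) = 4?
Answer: -13/18 ≈ -0.72222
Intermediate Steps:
q(s, S) = 2 (q(s, S) = (½)*4 = 2)
x(Q, b) = 2
O(C) = -7 (O(C) = -9 + 2 = -7)
G(c) = -7
(-22623 - 6523)/(40363 + G(218)) = (-22623 - 6523)/(40363 - 7) = -29146/40356 = -29146*1/40356 = -13/18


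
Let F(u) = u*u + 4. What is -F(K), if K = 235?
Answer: -55229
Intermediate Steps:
F(u) = 4 + u² (F(u) = u² + 4 = 4 + u²)
-F(K) = -(4 + 235²) = -(4 + 55225) = -1*55229 = -55229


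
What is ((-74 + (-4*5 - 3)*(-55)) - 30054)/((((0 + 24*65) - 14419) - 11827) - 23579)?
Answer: 28863/48265 ≈ 0.59801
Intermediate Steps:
((-74 + (-4*5 - 3)*(-55)) - 30054)/((((0 + 24*65) - 14419) - 11827) - 23579) = ((-74 + (-20 - 3)*(-55)) - 30054)/((((0 + 1560) - 14419) - 11827) - 23579) = ((-74 - 23*(-55)) - 30054)/(((1560 - 14419) - 11827) - 23579) = ((-74 + 1265) - 30054)/((-12859 - 11827) - 23579) = (1191 - 30054)/(-24686 - 23579) = -28863/(-48265) = -28863*(-1/48265) = 28863/48265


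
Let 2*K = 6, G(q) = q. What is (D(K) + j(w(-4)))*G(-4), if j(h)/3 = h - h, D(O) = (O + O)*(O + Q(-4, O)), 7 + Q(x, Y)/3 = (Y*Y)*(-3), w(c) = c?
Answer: 2376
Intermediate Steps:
Q(x, Y) = -21 - 9*Y² (Q(x, Y) = -21 + 3*((Y*Y)*(-3)) = -21 + 3*(Y²*(-3)) = -21 + 3*(-3*Y²) = -21 - 9*Y²)
K = 3 (K = (½)*6 = 3)
D(O) = 2*O*(-21 + O - 9*O²) (D(O) = (O + O)*(O + (-21 - 9*O²)) = (2*O)*(-21 + O - 9*O²) = 2*O*(-21 + O - 9*O²))
j(h) = 0 (j(h) = 3*(h - h) = 3*0 = 0)
(D(K) + j(w(-4)))*G(-4) = (2*3*(-21 + 3 - 9*3²) + 0)*(-4) = (2*3*(-21 + 3 - 9*9) + 0)*(-4) = (2*3*(-21 + 3 - 81) + 0)*(-4) = (2*3*(-99) + 0)*(-4) = (-594 + 0)*(-4) = -594*(-4) = 2376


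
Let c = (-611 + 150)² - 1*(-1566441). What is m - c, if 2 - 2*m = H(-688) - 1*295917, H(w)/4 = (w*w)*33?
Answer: -65743413/2 ≈ -3.2872e+7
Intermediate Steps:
H(w) = 132*w² (H(w) = 4*((w*w)*33) = 4*(w²*33) = 4*(33*w²) = 132*w²)
c = 1778962 (c = (-461)² + 1566441 = 212521 + 1566441 = 1778962)
m = -62185489/2 (m = 1 - (132*(-688)² - 1*295917)/2 = 1 - (132*473344 - 295917)/2 = 1 - (62481408 - 295917)/2 = 1 - ½*62185491 = 1 - 62185491/2 = -62185489/2 ≈ -3.1093e+7)
m - c = -62185489/2 - 1*1778962 = -62185489/2 - 1778962 = -65743413/2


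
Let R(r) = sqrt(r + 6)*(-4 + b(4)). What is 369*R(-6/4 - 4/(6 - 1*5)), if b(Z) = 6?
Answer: 369*sqrt(2) ≈ 521.84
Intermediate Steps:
R(r) = 2*sqrt(6 + r) (R(r) = sqrt(r + 6)*(-4 + 6) = sqrt(6 + r)*2 = 2*sqrt(6 + r))
369*R(-6/4 - 4/(6 - 1*5)) = 369*(2*sqrt(6 + (-6/4 - 4/(6 - 1*5)))) = 369*(2*sqrt(6 + (-6*1/4 - 4/(6 - 5)))) = 369*(2*sqrt(6 + (-3/2 - 4/1))) = 369*(2*sqrt(6 + (-3/2 - 4*1))) = 369*(2*sqrt(6 + (-3/2 - 4))) = 369*(2*sqrt(6 - 11/2)) = 369*(2*sqrt(1/2)) = 369*(2*(sqrt(2)/2)) = 369*sqrt(2)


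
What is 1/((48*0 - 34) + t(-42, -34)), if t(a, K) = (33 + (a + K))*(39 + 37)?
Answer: -1/3302 ≈ -0.00030285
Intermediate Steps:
t(a, K) = 2508 + 76*K + 76*a (t(a, K) = (33 + (K + a))*76 = (33 + K + a)*76 = 2508 + 76*K + 76*a)
1/((48*0 - 34) + t(-42, -34)) = 1/((48*0 - 34) + (2508 + 76*(-34) + 76*(-42))) = 1/((0 - 34) + (2508 - 2584 - 3192)) = 1/(-34 - 3268) = 1/(-3302) = -1/3302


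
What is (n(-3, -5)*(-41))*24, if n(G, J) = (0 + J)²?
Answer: -24600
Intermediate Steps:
n(G, J) = J²
(n(-3, -5)*(-41))*24 = ((-5)²*(-41))*24 = (25*(-41))*24 = -1025*24 = -24600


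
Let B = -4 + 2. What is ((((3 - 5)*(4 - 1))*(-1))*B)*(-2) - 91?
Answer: -67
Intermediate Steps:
B = -2
((((3 - 5)*(4 - 1))*(-1))*B)*(-2) - 91 = ((((3 - 5)*(4 - 1))*(-1))*(-2))*(-2) - 91 = ((-2*3*(-1))*(-2))*(-2) - 91 = (-6*(-1)*(-2))*(-2) - 91 = (6*(-2))*(-2) - 91 = -12*(-2) - 91 = 24 - 91 = -67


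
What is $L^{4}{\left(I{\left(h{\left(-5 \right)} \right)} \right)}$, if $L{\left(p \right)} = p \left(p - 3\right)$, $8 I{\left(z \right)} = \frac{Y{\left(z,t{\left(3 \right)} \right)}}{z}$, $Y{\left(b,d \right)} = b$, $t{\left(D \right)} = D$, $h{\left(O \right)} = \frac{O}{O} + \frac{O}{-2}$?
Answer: $\frac{279841}{16777216} \approx 0.01668$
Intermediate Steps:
$h{\left(O \right)} = 1 - \frac{O}{2}$ ($h{\left(O \right)} = 1 + O \left(- \frac{1}{2}\right) = 1 - \frac{O}{2}$)
$I{\left(z \right)} = \frac{1}{8}$ ($I{\left(z \right)} = \frac{z \frac{1}{z}}{8} = \frac{1}{8} \cdot 1 = \frac{1}{8}$)
$L{\left(p \right)} = p \left(-3 + p\right)$
$L^{4}{\left(I{\left(h{\left(-5 \right)} \right)} \right)} = \left(\frac{-3 + \frac{1}{8}}{8}\right)^{4} = \left(\frac{1}{8} \left(- \frac{23}{8}\right)\right)^{4} = \left(- \frac{23}{64}\right)^{4} = \frac{279841}{16777216}$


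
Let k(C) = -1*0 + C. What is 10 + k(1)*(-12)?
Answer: -2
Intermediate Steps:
k(C) = C (k(C) = 0 + C = C)
10 + k(1)*(-12) = 10 + 1*(-12) = 10 - 12 = -2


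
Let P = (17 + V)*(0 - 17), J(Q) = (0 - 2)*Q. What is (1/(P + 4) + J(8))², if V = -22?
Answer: 2024929/7921 ≈ 255.64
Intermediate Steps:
J(Q) = -2*Q
P = 85 (P = (17 - 22)*(0 - 17) = -5*(-17) = 85)
(1/(P + 4) + J(8))² = (1/(85 + 4) - 2*8)² = (1/89 - 16)² = (-1423/89)² = 2024929/7921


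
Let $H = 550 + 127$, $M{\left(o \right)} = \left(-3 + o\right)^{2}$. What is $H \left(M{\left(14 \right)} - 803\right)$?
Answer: $-461714$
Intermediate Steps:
$H = 677$
$H \left(M{\left(14 \right)} - 803\right) = 677 \left(\left(-3 + 14\right)^{2} - 803\right) = 677 \left(11^{2} - 803\right) = 677 \left(121 - 803\right) = 677 \left(-682\right) = -461714$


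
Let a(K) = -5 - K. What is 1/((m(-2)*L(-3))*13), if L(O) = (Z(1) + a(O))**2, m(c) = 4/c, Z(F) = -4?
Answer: -1/936 ≈ -0.0010684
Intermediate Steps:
L(O) = (-9 - O)**2 (L(O) = (-4 + (-5 - O))**2 = (-9 - O)**2)
1/((m(-2)*L(-3))*13) = 1/(((4/(-2))*(9 - 3)**2)*13) = 1/(((4*(-1/2))*6**2)*13) = 1/(-2*36*13) = 1/(-72*13) = 1/(-936) = -1/936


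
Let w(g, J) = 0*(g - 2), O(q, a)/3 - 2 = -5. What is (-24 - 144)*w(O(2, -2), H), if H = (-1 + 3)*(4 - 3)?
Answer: 0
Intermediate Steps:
O(q, a) = -9 (O(q, a) = 6 + 3*(-5) = 6 - 15 = -9)
H = 2 (H = 2*1 = 2)
w(g, J) = 0 (w(g, J) = 0*(-2 + g) = 0)
(-24 - 144)*w(O(2, -2), H) = (-24 - 144)*0 = -168*0 = 0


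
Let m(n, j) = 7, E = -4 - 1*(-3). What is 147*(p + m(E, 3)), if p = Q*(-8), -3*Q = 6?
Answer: 3381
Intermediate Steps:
Q = -2 (Q = -1/3*6 = -2)
E = -1 (E = -4 + 3 = -1)
p = 16 (p = -2*(-8) = 16)
147*(p + m(E, 3)) = 147*(16 + 7) = 147*23 = 3381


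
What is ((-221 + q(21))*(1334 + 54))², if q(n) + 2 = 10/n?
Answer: 42069804543376/441 ≈ 9.5396e+10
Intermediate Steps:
q(n) = -2 + 10/n
((-221 + q(21))*(1334 + 54))² = ((-221 + (-2 + 10/21))*(1334 + 54))² = ((-221 + (-2 + 10*(1/21)))*1388)² = ((-221 + (-2 + 10/21))*1388)² = ((-221 - 32/21)*1388)² = (-4673/21*1388)² = (-6486124/21)² = 42069804543376/441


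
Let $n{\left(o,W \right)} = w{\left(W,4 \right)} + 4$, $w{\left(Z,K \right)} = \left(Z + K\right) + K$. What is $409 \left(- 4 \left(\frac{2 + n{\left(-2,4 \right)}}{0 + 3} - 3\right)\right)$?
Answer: $-4908$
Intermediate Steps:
$w{\left(Z,K \right)} = Z + 2 K$ ($w{\left(Z,K \right)} = \left(K + Z\right) + K = Z + 2 K$)
$n{\left(o,W \right)} = 12 + W$ ($n{\left(o,W \right)} = \left(W + 2 \cdot 4\right) + 4 = \left(W + 8\right) + 4 = \left(8 + W\right) + 4 = 12 + W$)
$409 \left(- 4 \left(\frac{2 + n{\left(-2,4 \right)}}{0 + 3} - 3\right)\right) = 409 \left(- 4 \left(\frac{2 + \left(12 + 4\right)}{0 + 3} - 3\right)\right) = 409 \left(- 4 \left(\frac{2 + 16}{3} - 3\right)\right) = 409 \left(- 4 \left(18 \cdot \frac{1}{3} - 3\right)\right) = 409 \left(- 4 \left(6 - 3\right)\right) = 409 \left(\left(-4\right) 3\right) = 409 \left(-12\right) = -4908$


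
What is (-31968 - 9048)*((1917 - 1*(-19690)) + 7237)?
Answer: -1183065504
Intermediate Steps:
(-31968 - 9048)*((1917 - 1*(-19690)) + 7237) = -41016*((1917 + 19690) + 7237) = -41016*(21607 + 7237) = -41016*28844 = -1183065504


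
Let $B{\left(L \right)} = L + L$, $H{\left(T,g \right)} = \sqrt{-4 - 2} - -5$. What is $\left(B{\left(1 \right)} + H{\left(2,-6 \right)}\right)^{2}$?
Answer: $\left(7 + i \sqrt{6}\right)^{2} \approx 43.0 + 34.293 i$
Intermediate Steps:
$H{\left(T,g \right)} = 5 + i \sqrt{6}$ ($H{\left(T,g \right)} = \sqrt{-6} + 5 = i \sqrt{6} + 5 = 5 + i \sqrt{6}$)
$B{\left(L \right)} = 2 L$
$\left(B{\left(1 \right)} + H{\left(2,-6 \right)}\right)^{2} = \left(2 \cdot 1 + \left(5 + i \sqrt{6}\right)\right)^{2} = \left(2 + \left(5 + i \sqrt{6}\right)\right)^{2} = \left(7 + i \sqrt{6}\right)^{2}$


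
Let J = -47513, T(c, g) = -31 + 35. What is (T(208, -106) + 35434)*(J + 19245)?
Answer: -1001761384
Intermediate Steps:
T(c, g) = 4
(T(208, -106) + 35434)*(J + 19245) = (4 + 35434)*(-47513 + 19245) = 35438*(-28268) = -1001761384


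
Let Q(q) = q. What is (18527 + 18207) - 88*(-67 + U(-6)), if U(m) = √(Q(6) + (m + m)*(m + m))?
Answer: 42630 - 440*√6 ≈ 41552.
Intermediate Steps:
U(m) = √(6 + 4*m²) (U(m) = √(6 + (m + m)*(m + m)) = √(6 + (2*m)*(2*m)) = √(6 + 4*m²))
(18527 + 18207) - 88*(-67 + U(-6)) = (18527 + 18207) - 88*(-67 + √(6 + 4*(-6)²)) = 36734 - 88*(-67 + √(6 + 4*36)) = 36734 - 88*(-67 + √(6 + 144)) = 36734 - 88*(-67 + √150) = 36734 - 88*(-67 + 5*√6) = 36734 + (5896 - 440*√6) = 42630 - 440*√6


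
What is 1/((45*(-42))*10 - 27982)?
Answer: -1/46882 ≈ -2.1330e-5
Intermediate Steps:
1/((45*(-42))*10 - 27982) = 1/(-1890*10 - 27982) = 1/(-18900 - 27982) = 1/(-46882) = -1/46882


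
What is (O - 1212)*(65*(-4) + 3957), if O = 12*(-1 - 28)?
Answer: -5767320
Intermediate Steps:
O = -348 (O = 12*(-29) = -348)
(O - 1212)*(65*(-4) + 3957) = (-348 - 1212)*(65*(-4) + 3957) = -1560*(-260 + 3957) = -1560*3697 = -5767320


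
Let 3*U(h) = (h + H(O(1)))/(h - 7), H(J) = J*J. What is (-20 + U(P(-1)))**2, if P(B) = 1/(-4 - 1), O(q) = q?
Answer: 292681/729 ≈ 401.48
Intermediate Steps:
H(J) = J**2
P(B) = -1/5 (P(B) = 1/(-5) = -1/5)
U(h) = (1 + h)/(3*(-7 + h)) (U(h) = ((h + 1**2)/(h - 7))/3 = ((h + 1)/(-7 + h))/3 = ((1 + h)/(-7 + h))/3 = (1 + h)/(3*(-7 + h)))
(-20 + U(P(-1)))**2 = (-20 + (1 - 1/5)/(3*(-7 - 1/5)))**2 = (-20 + (1/3)*(4/5)/(-36/5))**2 = (-20 + (1/3)*(-5/36)*(4/5))**2 = (-20 - 1/27)**2 = (-541/27)**2 = 292681/729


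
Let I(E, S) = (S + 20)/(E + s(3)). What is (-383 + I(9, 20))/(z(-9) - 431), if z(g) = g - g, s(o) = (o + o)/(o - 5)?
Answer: 1129/1293 ≈ 0.87316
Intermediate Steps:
s(o) = 2*o/(-5 + o) (s(o) = (2*o)/(-5 + o) = 2*o/(-5 + o))
z(g) = 0
I(E, S) = (20 + S)/(-3 + E) (I(E, S) = (S + 20)/(E + 2*3/(-5 + 3)) = (20 + S)/(E + 2*3/(-2)) = (20 + S)/(E + 2*3*(-1/2)) = (20 + S)/(E - 3) = (20 + S)/(-3 + E))
(-383 + I(9, 20))/(z(-9) - 431) = (-383 + (20 + 20)/(-3 + 9))/(0 - 431) = (-383 + 40/6)/(-431) = (-383 + (1/6)*40)*(-1/431) = (-383 + 20/3)*(-1/431) = -1129/3*(-1/431) = 1129/1293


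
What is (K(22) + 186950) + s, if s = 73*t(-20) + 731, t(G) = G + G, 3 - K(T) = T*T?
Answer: 184280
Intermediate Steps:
K(T) = 3 - T**2 (K(T) = 3 - T*T = 3 - T**2)
t(G) = 2*G
s = -2189 (s = 73*(2*(-20)) + 731 = 73*(-40) + 731 = -2920 + 731 = -2189)
(K(22) + 186950) + s = ((3 - 1*22**2) + 186950) - 2189 = ((3 - 1*484) + 186950) - 2189 = ((3 - 484) + 186950) - 2189 = (-481 + 186950) - 2189 = 186469 - 2189 = 184280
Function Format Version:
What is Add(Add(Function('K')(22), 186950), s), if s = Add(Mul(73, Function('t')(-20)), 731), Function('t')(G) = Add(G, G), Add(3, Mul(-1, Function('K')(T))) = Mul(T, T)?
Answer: 184280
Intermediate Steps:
Function('K')(T) = Add(3, Mul(-1, Pow(T, 2))) (Function('K')(T) = Add(3, Mul(-1, Mul(T, T))) = Add(3, Mul(-1, Pow(T, 2))))
Function('t')(G) = Mul(2, G)
s = -2189 (s = Add(Mul(73, Mul(2, -20)), 731) = Add(Mul(73, -40), 731) = Add(-2920, 731) = -2189)
Add(Add(Function('K')(22), 186950), s) = Add(Add(Add(3, Mul(-1, Pow(22, 2))), 186950), -2189) = Add(Add(Add(3, Mul(-1, 484)), 186950), -2189) = Add(Add(Add(3, -484), 186950), -2189) = Add(Add(-481, 186950), -2189) = Add(186469, -2189) = 184280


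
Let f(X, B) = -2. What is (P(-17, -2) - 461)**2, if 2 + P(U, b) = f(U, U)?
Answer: 216225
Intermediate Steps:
P(U, b) = -4 (P(U, b) = -2 - 2 = -4)
(P(-17, -2) - 461)**2 = (-4 - 461)**2 = (-465)**2 = 216225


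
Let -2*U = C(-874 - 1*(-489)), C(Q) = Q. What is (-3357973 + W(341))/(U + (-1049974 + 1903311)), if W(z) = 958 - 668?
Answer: -6715366/1707059 ≈ -3.9339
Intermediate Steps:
U = 385/2 (U = -(-874 - 1*(-489))/2 = -(-874 + 489)/2 = -½*(-385) = 385/2 ≈ 192.50)
W(z) = 290
(-3357973 + W(341))/(U + (-1049974 + 1903311)) = (-3357973 + 290)/(385/2 + (-1049974 + 1903311)) = -3357683/(385/2 + 853337) = -3357683/1707059/2 = -3357683*2/1707059 = -6715366/1707059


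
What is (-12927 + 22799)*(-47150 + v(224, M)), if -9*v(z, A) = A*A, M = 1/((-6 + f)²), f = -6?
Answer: -5429181427817/11664 ≈ -4.6546e+8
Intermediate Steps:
M = 1/144 (M = 1/((-6 - 6)²) = 1/((-12)²) = 1/144 ≈ 0.0069444)
v(z, A) = -A²/9 (v(z, A) = -A*A/9 = -A²/9)
(-12927 + 22799)*(-47150 + v(224, M)) = (-12927 + 22799)*(-47150 - (1/144)²/9) = 9872*(-47150 - ⅑*1/20736) = 9872*(-47150 - 1/186624) = 9872*(-8799321601/186624) = -5429181427817/11664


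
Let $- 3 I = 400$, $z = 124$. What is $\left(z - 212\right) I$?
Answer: $\frac{35200}{3} \approx 11733.0$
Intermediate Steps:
$I = - \frac{400}{3}$ ($I = \left(- \frac{1}{3}\right) 400 = - \frac{400}{3} \approx -133.33$)
$\left(z - 212\right) I = \left(124 - 212\right) \left(- \frac{400}{3}\right) = \left(-88\right) \left(- \frac{400}{3}\right) = \frac{35200}{3}$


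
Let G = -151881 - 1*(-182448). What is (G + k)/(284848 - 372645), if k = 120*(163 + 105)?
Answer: -62727/87797 ≈ -0.71445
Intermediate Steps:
G = 30567 (G = -151881 + 182448 = 30567)
k = 32160 (k = 120*268 = 32160)
(G + k)/(284848 - 372645) = (30567 + 32160)/(284848 - 372645) = 62727/(-87797) = 62727*(-1/87797) = -62727/87797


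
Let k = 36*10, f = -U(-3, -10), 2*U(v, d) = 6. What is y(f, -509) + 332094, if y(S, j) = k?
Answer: 332454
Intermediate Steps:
U(v, d) = 3 (U(v, d) = (½)*6 = 3)
f = -3 (f = -1*3 = -3)
k = 360
y(S, j) = 360
y(f, -509) + 332094 = 360 + 332094 = 332454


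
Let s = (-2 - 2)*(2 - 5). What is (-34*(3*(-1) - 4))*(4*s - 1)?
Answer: 11186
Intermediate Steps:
s = 12 (s = -4*(-3) = 12)
(-34*(3*(-1) - 4))*(4*s - 1) = (-34*(3*(-1) - 4))*(4*12 - 1) = (-34*(-3 - 4))*(48 - 1) = -34*(-7)*47 = 238*47 = 11186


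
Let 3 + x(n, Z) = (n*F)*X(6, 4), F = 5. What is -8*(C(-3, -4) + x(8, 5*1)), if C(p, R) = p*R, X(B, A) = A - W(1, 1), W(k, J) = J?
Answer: -1032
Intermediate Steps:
X(B, A) = -1 + A (X(B, A) = A - 1*1 = A - 1 = -1 + A)
C(p, R) = R*p
x(n, Z) = -3 + 15*n (x(n, Z) = -3 + (n*5)*(-1 + 4) = -3 + (5*n)*3 = -3 + 15*n)
-8*(C(-3, -4) + x(8, 5*1)) = -8*(-4*(-3) + (-3 + 15*8)) = -8*(12 + (-3 + 120)) = -8*(12 + 117) = -8*129 = -1032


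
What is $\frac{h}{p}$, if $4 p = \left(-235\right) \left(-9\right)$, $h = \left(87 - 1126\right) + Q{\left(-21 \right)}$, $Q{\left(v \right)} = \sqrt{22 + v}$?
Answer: $- \frac{1384}{705} \approx -1.9631$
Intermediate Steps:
$h = -1038$ ($h = \left(87 - 1126\right) + \sqrt{22 - 21} = -1039 + \sqrt{1} = -1039 + 1 = -1038$)
$p = \frac{2115}{4}$ ($p = \frac{\left(-235\right) \left(-9\right)}{4} = \frac{1}{4} \cdot 2115 = \frac{2115}{4} \approx 528.75$)
$\frac{h}{p} = - \frac{1038}{\frac{2115}{4}} = \left(-1038\right) \frac{4}{2115} = - \frac{1384}{705}$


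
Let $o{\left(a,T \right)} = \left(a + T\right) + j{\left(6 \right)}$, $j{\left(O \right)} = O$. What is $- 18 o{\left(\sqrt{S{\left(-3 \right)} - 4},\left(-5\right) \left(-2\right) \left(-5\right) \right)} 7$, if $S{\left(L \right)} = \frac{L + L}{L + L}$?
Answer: $5544 - 126 i \sqrt{3} \approx 5544.0 - 218.24 i$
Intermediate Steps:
$S{\left(L \right)} = 1$ ($S{\left(L \right)} = \frac{2 L}{2 L} = 2 L \frac{1}{2 L} = 1$)
$o{\left(a,T \right)} = 6 + T + a$ ($o{\left(a,T \right)} = \left(a + T\right) + 6 = \left(T + a\right) + 6 = 6 + T + a$)
$- 18 o{\left(\sqrt{S{\left(-3 \right)} - 4},\left(-5\right) \left(-2\right) \left(-5\right) \right)} 7 = - 18 \left(6 + \left(-5\right) \left(-2\right) \left(-5\right) + \sqrt{1 - 4}\right) 7 = - 18 \left(6 + 10 \left(-5\right) + \sqrt{-3}\right) 7 = - 18 \left(6 - 50 + i \sqrt{3}\right) 7 = - 18 \left(-44 + i \sqrt{3}\right) 7 = \left(792 - 18 i \sqrt{3}\right) 7 = 5544 - 126 i \sqrt{3}$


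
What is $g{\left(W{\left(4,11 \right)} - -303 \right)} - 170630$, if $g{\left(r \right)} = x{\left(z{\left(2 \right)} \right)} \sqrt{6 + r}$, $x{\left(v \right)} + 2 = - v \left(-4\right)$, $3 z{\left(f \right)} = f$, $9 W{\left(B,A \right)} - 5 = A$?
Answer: $-170630 + \frac{2 \sqrt{2797}}{9} \approx -1.7062 \cdot 10^{5}$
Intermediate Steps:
$W{\left(B,A \right)} = \frac{5}{9} + \frac{A}{9}$
$z{\left(f \right)} = \frac{f}{3}$
$x{\left(v \right)} = -2 + 4 v$ ($x{\left(v \right)} = -2 + - v \left(-4\right) = -2 + 4 v$)
$g{\left(r \right)} = \frac{2 \sqrt{6 + r}}{3}$ ($g{\left(r \right)} = \left(-2 + 4 \cdot \frac{1}{3} \cdot 2\right) \sqrt{6 + r} = \left(-2 + 4 \cdot \frac{2}{3}\right) \sqrt{6 + r} = \left(-2 + \frac{8}{3}\right) \sqrt{6 + r} = \frac{2 \sqrt{6 + r}}{3}$)
$g{\left(W{\left(4,11 \right)} - -303 \right)} - 170630 = \frac{2 \sqrt{6 + \left(\left(\frac{5}{9} + \frac{1}{9} \cdot 11\right) - -303\right)}}{3} - 170630 = \frac{2 \sqrt{6 + \left(\left(\frac{5}{9} + \frac{11}{9}\right) + 303\right)}}{3} - 170630 = \frac{2 \sqrt{6 + \left(\frac{16}{9} + 303\right)}}{3} - 170630 = \frac{2 \sqrt{6 + \frac{2743}{9}}}{3} - 170630 = \frac{2 \sqrt{\frac{2797}{9}}}{3} - 170630 = \frac{2 \frac{\sqrt{2797}}{3}}{3} - 170630 = \frac{2 \sqrt{2797}}{9} - 170630 = -170630 + \frac{2 \sqrt{2797}}{9}$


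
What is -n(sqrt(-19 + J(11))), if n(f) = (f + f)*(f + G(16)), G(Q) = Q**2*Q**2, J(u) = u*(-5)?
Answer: 148 - 131072*I*sqrt(74) ≈ 148.0 - 1.1275e+6*I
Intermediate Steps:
J(u) = -5*u
G(Q) = Q**4
n(f) = 2*f*(65536 + f) (n(f) = (f + f)*(f + 16**4) = (2*f)*(f + 65536) = (2*f)*(65536 + f) = 2*f*(65536 + f))
-n(sqrt(-19 + J(11))) = -2*sqrt(-19 - 5*11)*(65536 + sqrt(-19 - 5*11)) = -2*sqrt(-19 - 55)*(65536 + sqrt(-19 - 55)) = -2*sqrt(-74)*(65536 + sqrt(-74)) = -2*I*sqrt(74)*(65536 + I*sqrt(74))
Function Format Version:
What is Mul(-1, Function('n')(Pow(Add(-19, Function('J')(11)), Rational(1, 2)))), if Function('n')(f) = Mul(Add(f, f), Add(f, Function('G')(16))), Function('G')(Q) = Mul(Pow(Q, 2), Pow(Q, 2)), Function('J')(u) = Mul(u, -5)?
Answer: Add(148, Mul(-131072, I, Pow(74, Rational(1, 2)))) ≈ Add(148.00, Mul(-1.1275e+6, I))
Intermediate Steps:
Function('J')(u) = Mul(-5, u)
Function('G')(Q) = Pow(Q, 4)
Function('n')(f) = Mul(2, f, Add(65536, f)) (Function('n')(f) = Mul(Add(f, f), Add(f, Pow(16, 4))) = Mul(Mul(2, f), Add(f, 65536)) = Mul(Mul(2, f), Add(65536, f)) = Mul(2, f, Add(65536, f)))
Mul(-1, Function('n')(Pow(Add(-19, Function('J')(11)), Rational(1, 2)))) = Mul(-1, Mul(2, Pow(Add(-19, Mul(-5, 11)), Rational(1, 2)), Add(65536, Pow(Add(-19, Mul(-5, 11)), Rational(1, 2))))) = Mul(-1, Mul(2, Pow(Add(-19, -55), Rational(1, 2)), Add(65536, Pow(Add(-19, -55), Rational(1, 2))))) = Mul(-1, Mul(2, Pow(-74, Rational(1, 2)), Add(65536, Pow(-74, Rational(1, 2))))) = Mul(-1, Mul(2, Mul(I, Pow(74, Rational(1, 2))), Add(65536, Mul(I, Pow(74, Rational(1, 2)))))) = Mul(-1, Mul(2, I, Pow(74, Rational(1, 2)), Add(65536, Mul(I, Pow(74, Rational(1, 2)))))) = Mul(-2, I, Pow(74, Rational(1, 2)), Add(65536, Mul(I, Pow(74, Rational(1, 2)))))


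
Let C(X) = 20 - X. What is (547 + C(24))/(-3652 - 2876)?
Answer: -181/2176 ≈ -0.083180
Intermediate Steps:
(547 + C(24))/(-3652 - 2876) = (547 + (20 - 1*24))/(-3652 - 2876) = (547 + (20 - 24))/(-6528) = (547 - 4)*(-1/6528) = 543*(-1/6528) = -181/2176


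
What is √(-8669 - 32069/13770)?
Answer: I*√20298713830/1530 ≈ 93.12*I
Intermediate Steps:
√(-8669 - 32069/13770) = √(-119404199/13770) = I*√20298713830/1530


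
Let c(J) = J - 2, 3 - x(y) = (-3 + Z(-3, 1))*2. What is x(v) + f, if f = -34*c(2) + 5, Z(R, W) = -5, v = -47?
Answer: 24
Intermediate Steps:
x(y) = 19 (x(y) = 3 - (-3 - 5)*2 = 3 - (-8)*2 = 3 - 1*(-16) = 3 + 16 = 19)
c(J) = -2 + J
f = 5 (f = -34*(-2 + 2) + 5 = -34*0 + 5 = 0 + 5 = 5)
x(v) + f = 19 + 5 = 24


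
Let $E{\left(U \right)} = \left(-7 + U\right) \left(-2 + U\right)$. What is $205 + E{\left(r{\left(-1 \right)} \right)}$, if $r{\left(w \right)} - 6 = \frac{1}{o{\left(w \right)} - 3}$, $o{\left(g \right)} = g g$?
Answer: $\frac{799}{4} \approx 199.75$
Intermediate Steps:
$o{\left(g \right)} = g^{2}$
$r{\left(w \right)} = 6 + \frac{1}{-3 + w^{2}}$ ($r{\left(w \right)} = 6 + \frac{1}{w^{2} - 3} = 6 + \frac{1}{-3 + w^{2}}$)
$205 + E{\left(r{\left(-1 \right)} \right)} = 205 + \left(14 + \left(\frac{-17 + 6 \left(-1\right)^{2}}{-3 + \left(-1\right)^{2}}\right)^{2} - 9 \frac{-17 + 6 \left(-1\right)^{2}}{-3 + \left(-1\right)^{2}}\right) = 205 + \left(14 + \left(\frac{-17 + 6 \cdot 1}{-3 + 1}\right)^{2} - 9 \frac{-17 + 6 \cdot 1}{-3 + 1}\right) = 205 + \left(14 + \left(\frac{-17 + 6}{-2}\right)^{2} - 9 \frac{-17 + 6}{-2}\right) = 205 + \left(14 + \left(\left(- \frac{1}{2}\right) \left(-11\right)\right)^{2} - 9 \left(\left(- \frac{1}{2}\right) \left(-11\right)\right)\right) = 205 + \left(14 + \left(\frac{11}{2}\right)^{2} - \frac{99}{2}\right) = 205 + \left(14 + \frac{121}{4} - \frac{99}{2}\right) = 205 - \frac{21}{4} = \frac{799}{4}$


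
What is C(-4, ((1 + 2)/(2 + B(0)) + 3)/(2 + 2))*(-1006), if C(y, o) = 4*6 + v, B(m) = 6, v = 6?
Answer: -30180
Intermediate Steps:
C(y, o) = 30 (C(y, o) = 4*6 + 6 = 24 + 6 = 30)
C(-4, ((1 + 2)/(2 + B(0)) + 3)/(2 + 2))*(-1006) = 30*(-1006) = -30180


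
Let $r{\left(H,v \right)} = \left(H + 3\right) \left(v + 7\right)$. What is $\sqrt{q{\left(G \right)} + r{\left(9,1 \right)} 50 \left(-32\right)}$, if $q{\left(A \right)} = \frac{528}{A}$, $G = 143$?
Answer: $\frac{4 i \sqrt{1622361}}{13} \approx 391.91 i$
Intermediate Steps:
$r{\left(H,v \right)} = \left(3 + H\right) \left(7 + v\right)$
$\sqrt{q{\left(G \right)} + r{\left(9,1 \right)} 50 \left(-32\right)} = \sqrt{\frac{528}{143} + \left(21 + 3 \cdot 1 + 7 \cdot 9 + 9 \cdot 1\right) 50 \left(-32\right)} = \sqrt{528 \cdot \frac{1}{143} + \left(21 + 3 + 63 + 9\right) 50 \left(-32\right)} = \sqrt{\frac{48}{13} + 96 \cdot 50 \left(-32\right)} = \sqrt{\frac{48}{13} + 4800 \left(-32\right)} = \sqrt{\frac{48}{13} - 153600} = \sqrt{- \frac{1996752}{13}} = \frac{4 i \sqrt{1622361}}{13}$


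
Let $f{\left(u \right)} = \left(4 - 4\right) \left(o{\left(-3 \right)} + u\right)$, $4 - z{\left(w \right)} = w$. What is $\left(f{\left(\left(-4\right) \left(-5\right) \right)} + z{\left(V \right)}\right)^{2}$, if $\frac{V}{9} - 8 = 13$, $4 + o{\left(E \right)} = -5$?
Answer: $34225$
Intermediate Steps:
$o{\left(E \right)} = -9$ ($o{\left(E \right)} = -4 - 5 = -9$)
$V = 189$ ($V = 72 + 9 \cdot 13 = 72 + 117 = 189$)
$z{\left(w \right)} = 4 - w$
$f{\left(u \right)} = 0$ ($f{\left(u \right)} = \left(4 - 4\right) \left(-9 + u\right) = 0 \left(-9 + u\right) = 0$)
$\left(f{\left(\left(-4\right) \left(-5\right) \right)} + z{\left(V \right)}\right)^{2} = \left(0 + \left(4 - 189\right)\right)^{2} = \left(0 - 185\right)^{2} = \left(-185\right)^{2} = 34225$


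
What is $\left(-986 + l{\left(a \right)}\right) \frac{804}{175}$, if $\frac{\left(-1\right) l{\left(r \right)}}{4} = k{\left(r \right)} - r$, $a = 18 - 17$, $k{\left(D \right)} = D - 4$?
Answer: $- \frac{155976}{35} \approx -4456.5$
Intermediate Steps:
$k{\left(D \right)} = -4 + D$
$a = 1$ ($a = 18 - 17 = 1$)
$l{\left(r \right)} = 16$ ($l{\left(r \right)} = - 4 \left(\left(-4 + r\right) - r\right) = \left(-4\right) \left(-4\right) = 16$)
$\left(-986 + l{\left(a \right)}\right) \frac{804}{175} = \left(-986 + 16\right) \frac{804}{175} = - 970 \cdot 804 \cdot \frac{1}{175} = \left(-970\right) \frac{804}{175} = - \frac{155976}{35}$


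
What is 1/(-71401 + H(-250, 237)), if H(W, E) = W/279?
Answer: -279/19921129 ≈ -1.4005e-5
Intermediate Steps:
H(W, E) = W/279 (H(W, E) = W*(1/279) = W/279)
1/(-71401 + H(-250, 237)) = 1/(-71401 + (1/279)*(-250)) = 1/(-71401 - 250/279) = 1/(-19921129/279) = -279/19921129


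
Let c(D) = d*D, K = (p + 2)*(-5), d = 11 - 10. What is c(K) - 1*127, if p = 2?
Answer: -147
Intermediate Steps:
d = 1
K = -20 (K = (2 + 2)*(-5) = 4*(-5) = -20)
c(D) = D (c(D) = 1*D = D)
c(K) - 1*127 = -20 - 1*127 = -20 - 127 = -147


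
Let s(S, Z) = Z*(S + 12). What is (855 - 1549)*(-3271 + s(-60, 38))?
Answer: 3535930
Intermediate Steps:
s(S, Z) = Z*(12 + S)
(855 - 1549)*(-3271 + s(-60, 38)) = (855 - 1549)*(-3271 + 38*(12 - 60)) = -694*(-3271 + 38*(-48)) = -694*(-3271 - 1824) = -694*(-5095) = 3535930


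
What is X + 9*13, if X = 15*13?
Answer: 312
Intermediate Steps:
X = 195
X + 9*13 = 195 + 9*13 = 195 + 117 = 312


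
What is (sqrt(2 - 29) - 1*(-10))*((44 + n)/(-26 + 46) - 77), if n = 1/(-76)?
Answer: -113697/152 - 341091*I*sqrt(3)/1520 ≈ -748.01 - 388.68*I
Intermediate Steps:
n = -1/76 ≈ -0.013158
(sqrt(2 - 29) - 1*(-10))*((44 + n)/(-26 + 46) - 77) = (sqrt(2 - 29) - 1*(-10))*((44 - 1/76)/(-26 + 46) - 77) = (sqrt(-27) + 10)*((3343/76)/20 - 77) = (3*I*sqrt(3) + 10)*((3343/76)*(1/20) - 77) = (10 + 3*I*sqrt(3))*(3343/1520 - 77) = (10 + 3*I*sqrt(3))*(-113697/1520) = -113697/152 - 341091*I*sqrt(3)/1520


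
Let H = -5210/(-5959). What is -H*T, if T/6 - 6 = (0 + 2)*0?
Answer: -187560/5959 ≈ -31.475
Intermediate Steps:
H = 5210/5959 (H = -5210*(-1/5959) = 5210/5959 ≈ 0.87431)
T = 36 (T = 36 + 6*((0 + 2)*0) = 36 + 6*(2*0) = 36 + 6*0 = 36 + 0 = 36)
-H*T = -5210*36/5959 = -1*187560/5959 = -187560/5959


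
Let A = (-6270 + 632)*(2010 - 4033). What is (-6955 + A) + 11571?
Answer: 11410290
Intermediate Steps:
A = 11405674 (A = -5638*(-2023) = 11405674)
(-6955 + A) + 11571 = (-6955 + 11405674) + 11571 = 11398719 + 11571 = 11410290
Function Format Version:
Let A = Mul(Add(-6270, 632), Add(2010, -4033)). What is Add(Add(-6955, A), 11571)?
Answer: 11410290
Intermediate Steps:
A = 11405674 (A = Mul(-5638, -2023) = 11405674)
Add(Add(-6955, A), 11571) = Add(Add(-6955, 11405674), 11571) = Add(11398719, 11571) = 11410290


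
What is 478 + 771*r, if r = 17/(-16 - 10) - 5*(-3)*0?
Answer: -679/26 ≈ -26.115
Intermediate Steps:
r = -17/26 (r = 17/(-26) + 15*0 = -1/26*17 + 0 = -17/26 + 0 = -17/26 ≈ -0.65385)
478 + 771*r = 478 + 771*(-17/26) = 478 - 13107/26 = -679/26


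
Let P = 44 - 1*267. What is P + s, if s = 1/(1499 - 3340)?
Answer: -410544/1841 ≈ -223.00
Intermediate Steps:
s = -1/1841 (s = 1/(-1841) = -1/1841 ≈ -0.00054318)
P = -223 (P = 44 - 267 = -223)
P + s = -223 - 1/1841 = -410544/1841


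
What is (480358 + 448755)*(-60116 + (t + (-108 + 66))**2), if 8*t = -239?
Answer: -3267503669287/64 ≈ -5.1055e+10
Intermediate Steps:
t = -239/8 (t = (1/8)*(-239) = -239/8 ≈ -29.875)
(480358 + 448755)*(-60116 + (t + (-108 + 66))**2) = (480358 + 448755)*(-60116 + (-239/8 + (-108 + 66))**2) = 929113*(-60116 + (-239/8 - 42)**2) = 929113*(-60116 + (-575/8)**2) = 929113*(-60116 + 330625/64) = 929113*(-3516799/64) = -3267503669287/64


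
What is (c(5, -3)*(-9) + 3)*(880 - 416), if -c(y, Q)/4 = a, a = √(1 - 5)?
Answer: 1392 + 33408*I ≈ 1392.0 + 33408.0*I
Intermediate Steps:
a = 2*I (a = √(-4) = 2*I ≈ 2.0*I)
c(y, Q) = -8*I
(c(5, -3)*(-9) + 3)*(880 - 416) = (-8*I*(-9) + 3)*(880 - 416) = (72*I + 3)*464 = (3 + 72*I)*464 = 1392 + 33408*I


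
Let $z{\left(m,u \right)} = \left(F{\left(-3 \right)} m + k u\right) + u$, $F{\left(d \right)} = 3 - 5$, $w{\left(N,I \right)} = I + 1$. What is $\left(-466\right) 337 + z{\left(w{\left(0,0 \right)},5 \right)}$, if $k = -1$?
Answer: $-157044$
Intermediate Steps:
$w{\left(N,I \right)} = 1 + I$
$F{\left(d \right)} = -2$
$z{\left(m,u \right)} = - 2 m$ ($z{\left(m,u \right)} = \left(- 2 m - u\right) + u = \left(- u - 2 m\right) + u = - 2 m$)
$\left(-466\right) 337 + z{\left(w{\left(0,0 \right)},5 \right)} = \left(-466\right) 337 - 2 \left(1 + 0\right) = -157042 - 2 = -157044$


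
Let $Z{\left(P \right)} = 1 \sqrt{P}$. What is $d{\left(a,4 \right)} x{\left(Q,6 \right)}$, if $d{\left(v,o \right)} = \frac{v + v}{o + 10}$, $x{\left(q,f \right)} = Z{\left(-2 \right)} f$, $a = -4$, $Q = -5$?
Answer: $- \frac{24 i \sqrt{2}}{7} \approx - 4.8487 i$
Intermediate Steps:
$Z{\left(P \right)} = \sqrt{P}$
$x{\left(q,f \right)} = i f \sqrt{2}$ ($x{\left(q,f \right)} = \sqrt{-2} f = i \sqrt{2} f = i f \sqrt{2}$)
$d{\left(v,o \right)} = \frac{2 v}{10 + o}$
$d{\left(a,4 \right)} x{\left(Q,6 \right)} = 2 \left(-4\right) \frac{1}{10 + 4} i 6 \sqrt{2} = 2 \left(-4\right) \frac{1}{14} \cdot 6 i \sqrt{2} = - \frac{4 \cdot 6 i \sqrt{2}}{7} = - \frac{24 i \sqrt{2}}{7}$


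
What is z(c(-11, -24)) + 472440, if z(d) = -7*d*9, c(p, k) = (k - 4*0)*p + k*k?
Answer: 419520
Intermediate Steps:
c(p, k) = k² + k*p (c(p, k) = (k + 0)*p + k² = k*p + k² = k² + k*p)
z(d) = -63*d
z(c(-11, -24)) + 472440 = -(-1512)*(-24 - 11) + 472440 = -(-1512)*(-35) + 472440 = -63*840 + 472440 = -52920 + 472440 = 419520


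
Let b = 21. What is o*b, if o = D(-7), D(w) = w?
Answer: -147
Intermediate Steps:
o = -7
o*b = -7*21 = -147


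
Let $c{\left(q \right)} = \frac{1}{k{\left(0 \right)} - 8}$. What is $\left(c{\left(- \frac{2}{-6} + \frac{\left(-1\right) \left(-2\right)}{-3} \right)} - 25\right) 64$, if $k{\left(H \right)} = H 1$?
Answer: $-1608$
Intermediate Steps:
$k{\left(H \right)} = H$
$c{\left(q \right)} = - \frac{1}{8}$ ($c{\left(q \right)} = \frac{1}{0 - 8} = \frac{1}{-8} = - \frac{1}{8}$)
$\left(c{\left(- \frac{2}{-6} + \frac{\left(-1\right) \left(-2\right)}{-3} \right)} - 25\right) 64 = \left(- \frac{1}{8} - 25\right) 64 = \left(- \frac{201}{8}\right) 64 = -1608$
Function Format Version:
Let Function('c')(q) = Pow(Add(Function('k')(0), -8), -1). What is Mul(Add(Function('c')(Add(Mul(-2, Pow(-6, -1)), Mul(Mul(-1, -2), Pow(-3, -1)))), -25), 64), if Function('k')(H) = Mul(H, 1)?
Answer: -1608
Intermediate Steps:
Function('k')(H) = H
Function('c')(q) = Rational(-1, 8) (Function('c')(q) = Pow(Add(0, -8), -1) = Pow(-8, -1) = Rational(-1, 8))
Mul(Add(Function('c')(Add(Mul(-2, Pow(-6, -1)), Mul(Mul(-1, -2), Pow(-3, -1)))), -25), 64) = Mul(Add(Rational(-1, 8), -25), 64) = Mul(Rational(-201, 8), 64) = -1608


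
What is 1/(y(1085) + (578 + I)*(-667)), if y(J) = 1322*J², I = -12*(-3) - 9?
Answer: 1/1555887915 ≈ 6.4272e-10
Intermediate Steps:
I = 27 (I = 36 - 9 = 27)
1/(y(1085) + (578 + I)*(-667)) = 1/(1322*1085² + (578 + 27)*(-667)) = 1/(1322*1177225 + 605*(-667)) = 1/(1556291450 - 403535) = 1/1555887915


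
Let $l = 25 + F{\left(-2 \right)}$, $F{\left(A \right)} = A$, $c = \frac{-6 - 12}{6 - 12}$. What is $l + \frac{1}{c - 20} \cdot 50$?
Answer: $\frac{341}{17} \approx 20.059$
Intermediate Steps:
$c = 3$ ($c = - \frac{18}{-6} = \left(-18\right) \left(- \frac{1}{6}\right) = 3$)
$l = 23$ ($l = 25 - 2 = 23$)
$l + \frac{1}{c - 20} \cdot 50 = 23 + \frac{1}{3 - 20} \cdot 50 = 23 + \frac{1}{-17} \cdot 50 = 23 - \frac{50}{17} = \frac{341}{17}$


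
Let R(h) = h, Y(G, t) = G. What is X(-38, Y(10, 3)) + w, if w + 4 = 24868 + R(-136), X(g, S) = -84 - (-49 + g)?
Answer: 24731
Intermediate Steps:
X(g, S) = -35 - g (X(g, S) = -84 + (49 - g) = -35 - g)
w = 24728 (w = -4 + (24868 - 136) = -4 + 24732 = 24728)
X(-38, Y(10, 3)) + w = (-35 - 1*(-38)) + 24728 = (-35 + 38) + 24728 = 3 + 24728 = 24731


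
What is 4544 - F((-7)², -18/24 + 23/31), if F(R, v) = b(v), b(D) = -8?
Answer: 4552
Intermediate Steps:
F(R, v) = -8
4544 - F((-7)², -18/24 + 23/31) = 4544 - 1*(-8) = 4544 + 8 = 4552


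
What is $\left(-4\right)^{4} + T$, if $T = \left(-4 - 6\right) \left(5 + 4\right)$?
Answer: $166$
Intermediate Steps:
$T = -90$ ($T = \left(-4 - 6\right) 9 = \left(-10\right) 9 = -90$)
$\left(-4\right)^{4} + T = \left(-4\right)^{4} - 90 = 256 - 90 = 166$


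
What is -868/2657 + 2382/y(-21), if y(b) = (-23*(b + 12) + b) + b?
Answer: 2061918/146135 ≈ 14.110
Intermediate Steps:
y(b) = -276 - 21*b (y(b) = (-23*(12 + b) + b) + b = ((-276 - 23*b) + b) + b = (-276 - 22*b) + b = -276 - 21*b)
-868/2657 + 2382/y(-21) = -868/2657 + 2382/(-276 - 21*(-21)) = -868*1/2657 + 2382/(-276 + 441) = -868/2657 + 2382/165 = -868/2657 + 2382*(1/165) = -868/2657 + 794/55 = 2061918/146135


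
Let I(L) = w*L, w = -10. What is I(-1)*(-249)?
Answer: -2490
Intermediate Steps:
I(L) = -10*L
I(-1)*(-249) = -10*(-1)*(-249) = 10*(-249) = -2490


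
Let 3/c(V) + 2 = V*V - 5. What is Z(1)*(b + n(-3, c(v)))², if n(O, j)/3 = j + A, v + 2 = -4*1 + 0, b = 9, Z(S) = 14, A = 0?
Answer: 1020600/841 ≈ 1213.6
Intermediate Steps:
v = -6 (v = -2 + (-4*1 + 0) = -2 + (-4 + 0) = -2 - 4 = -6)
c(V) = 3/(-7 + V²) (c(V) = 3/(-2 + (V*V - 5)) = 3/(-2 + (V² - 5)) = 3/(-2 + (-5 + V²)) = 3/(-7 + V²))
n(O, j) = 3*j (n(O, j) = 3*(j + 0) = 3*j)
Z(1)*(b + n(-3, c(v)))² = 14*(9 + 3*(3/(-7 + (-6)²)))² = 14*(9 + 3*(3/(-7 + 36)))² = 14*(9 + 3*(3/29))² = 14*(9 + 9/29)² = 14*(270/29)² = 14*(72900/841) = 1020600/841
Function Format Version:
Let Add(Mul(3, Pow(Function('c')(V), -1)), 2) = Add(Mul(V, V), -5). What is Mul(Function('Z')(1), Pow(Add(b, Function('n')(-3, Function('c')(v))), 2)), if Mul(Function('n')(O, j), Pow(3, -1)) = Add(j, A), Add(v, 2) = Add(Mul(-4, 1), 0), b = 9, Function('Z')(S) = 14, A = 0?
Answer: Rational(1020600, 841) ≈ 1213.6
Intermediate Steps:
v = -6 (v = Add(-2, Add(Mul(-4, 1), 0)) = Add(-2, Add(-4, 0)) = Add(-2, -4) = -6)
Function('c')(V) = Mul(3, Pow(Add(-7, Pow(V, 2)), -1)) (Function('c')(V) = Mul(3, Pow(Add(-2, Add(Mul(V, V), -5)), -1)) = Mul(3, Pow(Add(-2, Add(Pow(V, 2), -5)), -1)) = Mul(3, Pow(Add(-2, Add(-5, Pow(V, 2))), -1)) = Mul(3, Pow(Add(-7, Pow(V, 2)), -1)))
Function('n')(O, j) = Mul(3, j) (Function('n')(O, j) = Mul(3, Add(j, 0)) = Mul(3, j))
Mul(Function('Z')(1), Pow(Add(b, Function('n')(-3, Function('c')(v))), 2)) = Mul(14, Pow(Add(9, Mul(3, Mul(3, Pow(Add(-7, Pow(-6, 2)), -1)))), 2)) = Mul(14, Pow(Add(9, Mul(3, Mul(3, Pow(Add(-7, 36), -1)))), 2)) = Mul(14, Pow(Add(9, Mul(3, Mul(3, Pow(29, -1)))), 2)) = Mul(14, Pow(Add(9, Mul(3, Mul(3, Rational(1, 29)))), 2)) = Mul(14, Pow(Add(9, Mul(3, Rational(3, 29))), 2)) = Mul(14, Pow(Add(9, Rational(9, 29)), 2)) = Mul(14, Pow(Rational(270, 29), 2)) = Mul(14, Rational(72900, 841)) = Rational(1020600, 841)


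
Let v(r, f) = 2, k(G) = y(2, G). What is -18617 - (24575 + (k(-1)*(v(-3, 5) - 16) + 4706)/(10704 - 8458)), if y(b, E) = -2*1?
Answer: -48506983/1123 ≈ -43194.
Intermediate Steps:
y(b, E) = -2
k(G) = -2
-18617 - (24575 + (k(-1)*(v(-3, 5) - 16) + 4706)/(10704 - 8458)) = -18617 - (24575 + (-2*(2 - 16) + 4706)/(10704 - 8458)) = -18617 - (24575 + (-2*(-14) + 4706)/2246) = -18617 - (24575 + (28 + 4706)*(1/2246)) = -18617 - (24575 + 4734*(1/2246)) = -18617 - (24575 + 2367/1123) = -18617 - 1*27600092/1123 = -18617 - 27600092/1123 = -48506983/1123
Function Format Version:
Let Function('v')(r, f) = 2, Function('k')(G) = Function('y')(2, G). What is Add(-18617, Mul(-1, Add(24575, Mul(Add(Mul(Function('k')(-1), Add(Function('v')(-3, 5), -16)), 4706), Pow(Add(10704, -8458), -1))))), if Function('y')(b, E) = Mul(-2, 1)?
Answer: Rational(-48506983, 1123) ≈ -43194.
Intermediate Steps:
Function('y')(b, E) = -2
Function('k')(G) = -2
Add(-18617, Mul(-1, Add(24575, Mul(Add(Mul(Function('k')(-1), Add(Function('v')(-3, 5), -16)), 4706), Pow(Add(10704, -8458), -1))))) = Add(-18617, Mul(-1, Add(24575, Mul(Add(Mul(-2, Add(2, -16)), 4706), Pow(Add(10704, -8458), -1))))) = Add(-18617, Mul(-1, Add(24575, Mul(Add(Mul(-2, -14), 4706), Pow(2246, -1))))) = Add(-18617, Mul(-1, Add(24575, Mul(Add(28, 4706), Rational(1, 2246))))) = Add(-18617, Mul(-1, Add(24575, Mul(4734, Rational(1, 2246))))) = Add(-18617, Mul(-1, Add(24575, Rational(2367, 1123)))) = Add(-18617, Mul(-1, Rational(27600092, 1123))) = Add(-18617, Rational(-27600092, 1123)) = Rational(-48506983, 1123)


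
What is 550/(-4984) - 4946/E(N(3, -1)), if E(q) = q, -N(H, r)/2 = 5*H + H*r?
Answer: 769927/3738 ≈ 205.97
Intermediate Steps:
N(H, r) = -10*H - 2*H*r (N(H, r) = -2*(5*H + H*r) = -10*H - 2*H*r)
550/(-4984) - 4946/E(N(3, -1)) = 550/(-4984) - 4946*(-1/(6*(5 - 1))) = 550*(-1/4984) - 4946/((-2*3*4)) = -275/2492 - 4946/(-24) = -275/2492 - 4946*(-1/24) = -275/2492 + 2473/12 = 769927/3738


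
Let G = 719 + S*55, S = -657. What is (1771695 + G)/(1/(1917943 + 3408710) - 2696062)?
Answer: -9248555744187/14360986740485 ≈ -0.64401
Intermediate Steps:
G = -35416 (G = 719 - 657*55 = 719 - 36135 = -35416)
(1771695 + G)/(1/(1917943 + 3408710) - 2696062) = (1771695 - 35416)/(1/(1917943 + 3408710) - 2696062) = 1736279/(1/5326653 - 2696062) = 1736279/(-14360986740485/5326653) = 1736279*(-5326653/14360986740485) = -9248555744187/14360986740485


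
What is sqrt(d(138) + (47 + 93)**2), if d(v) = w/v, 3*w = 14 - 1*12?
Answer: sqrt(93315623)/69 ≈ 140.00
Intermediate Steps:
w = 2/3 (w = (14 - 1*12)/3 = (14 - 12)/3 = (1/3)*2 = 2/3 ≈ 0.66667)
d(v) = 2/(3*v)
sqrt(d(138) + (47 + 93)**2) = sqrt((2/3)/138 + (47 + 93)**2) = sqrt((2/3)*(1/138) + 140**2) = sqrt(1/207 + 19600) = sqrt(4057201/207) = sqrt(93315623)/69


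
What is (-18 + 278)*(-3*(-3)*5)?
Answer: 11700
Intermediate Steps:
(-18 + 278)*(-3*(-3)*5) = 260*(9*5) = 260*45 = 11700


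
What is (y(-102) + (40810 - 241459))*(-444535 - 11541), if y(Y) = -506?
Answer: 91741967780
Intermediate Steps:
(y(-102) + (40810 - 241459))*(-444535 - 11541) = (-506 + (40810 - 241459))*(-444535 - 11541) = (-506 - 200649)*(-456076) = -201155*(-456076) = 91741967780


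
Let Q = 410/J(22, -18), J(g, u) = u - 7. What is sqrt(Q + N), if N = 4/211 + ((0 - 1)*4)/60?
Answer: I*sqrt(164760405)/3165 ≈ 4.0556*I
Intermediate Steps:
J(g, u) = -7 + u
Q = -82/5 (Q = 410/(-7 - 18) = 410/(-25) = 410*(-1/25) = -82/5 ≈ -16.400)
N = -151/3165 (N = 4*(1/211) - 1*4*(1/60) = 4/211 - 4*1/60 = 4/211 - 1/15 = -151/3165 ≈ -0.047709)
sqrt(Q + N) = sqrt(-82/5 - 151/3165) = sqrt(-52057/3165) = I*sqrt(164760405)/3165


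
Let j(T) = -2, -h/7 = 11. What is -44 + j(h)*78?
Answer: -200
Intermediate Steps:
h = -77 (h = -7*11 = -77)
-44 + j(h)*78 = -44 - 2*78 = -44 - 156 = -200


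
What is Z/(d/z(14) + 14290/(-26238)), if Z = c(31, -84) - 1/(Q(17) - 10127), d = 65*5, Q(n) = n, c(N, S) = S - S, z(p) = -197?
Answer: -861481/19112078800 ≈ -4.5075e-5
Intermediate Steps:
c(N, S) = 0
d = 325
Z = 1/10110 (Z = 0 - 1/(17 - 10127) = 0 - 1/(-10110) = 0 - 1*(-1/10110) = 0 + 1/10110 = 1/10110 ≈ 9.8912e-5)
Z/(d/z(14) + 14290/(-26238)) = 1/(10110*(325/(-197) + 14290/(-26238))) = 1/(10110*(325*(-1/197) + 14290*(-1/26238))) = 1/(10110*(-325/197 - 7145/13119)) = 1/(10110*(-5671240/2584443)) = (1/10110)*(-2584443/5671240) = -861481/19112078800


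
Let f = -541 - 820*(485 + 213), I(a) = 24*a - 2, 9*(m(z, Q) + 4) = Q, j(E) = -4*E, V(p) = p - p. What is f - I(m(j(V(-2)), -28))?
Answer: -1718185/3 ≈ -5.7273e+5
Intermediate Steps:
V(p) = 0
m(z, Q) = -4 + Q/9
I(a) = -2 + 24*a
f = -572901 (f = -541 - 820*698 = -541 - 572360 = -572901)
f - I(m(j(V(-2)), -28)) = -572901 - (-2 + 24*(-4 + (⅑)*(-28))) = -572901 - (-2 + 24*(-4 - 28/9)) = -572901 - (-2 + 24*(-64/9)) = -572901 - (-2 - 512/3) = -572901 - 1*(-518/3) = -572901 + 518/3 = -1718185/3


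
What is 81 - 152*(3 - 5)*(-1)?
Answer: -223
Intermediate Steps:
81 - 152*(3 - 5)*(-1) = 81 - (-304)*(-1) = 81 - 152*2 = 81 - 304 = -223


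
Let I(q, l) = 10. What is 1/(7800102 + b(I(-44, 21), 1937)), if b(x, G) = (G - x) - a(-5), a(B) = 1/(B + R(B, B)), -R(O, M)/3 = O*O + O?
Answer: 65/507131886 ≈ 1.2817e-7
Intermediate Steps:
R(O, M) = -3*O - 3*O² (R(O, M) = -3*(O*O + O) = -3*(O² + O) = -3*(O + O²) = -3*O - 3*O²)
a(B) = 1/(B - 3*B*(1 + B))
b(x, G) = 1/65 + G - x (b(x, G) = (G - x) - (-1)/((-5)*(2 + 3*(-5))) = (G - x) - (-1)*(-1)/(5*(2 - 15)) = (G - x) - (-1)*(-1)/(5*(-13)) = (G - x) - (-1)*(-1)*(-1)/(5*13) = (G - x) - 1*(-1/65) = (G - x) + 1/65 = 1/65 + G - x)
1/(7800102 + b(I(-44, 21), 1937)) = 1/(7800102 + (1/65 + 1937 - 1*10)) = 1/(7800102 + (1/65 + 1937 - 10)) = 1/(7800102 + 125256/65) = 1/(507131886/65) = 65/507131886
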